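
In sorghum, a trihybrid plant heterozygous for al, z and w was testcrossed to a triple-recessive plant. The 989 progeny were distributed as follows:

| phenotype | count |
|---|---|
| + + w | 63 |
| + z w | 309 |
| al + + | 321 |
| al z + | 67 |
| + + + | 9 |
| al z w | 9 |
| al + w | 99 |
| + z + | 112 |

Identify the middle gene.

al

The two most frequent reciprocal classes, + z w and al + +, are the parental types, so the F1 was + z w / al + +.
The two rarest classes, al z w and + + +, are the double crossovers. Comparing them with the parentals, only the al allele has switched, so al is the middle locus and the order is z – al – w.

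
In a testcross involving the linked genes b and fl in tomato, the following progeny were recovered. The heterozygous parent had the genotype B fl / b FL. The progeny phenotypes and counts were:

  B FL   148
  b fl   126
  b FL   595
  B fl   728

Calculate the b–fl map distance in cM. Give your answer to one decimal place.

The recombinant classes are B FL and b fl: 148 + 126 = 274.
Recombination frequency = 274/1597 = 0.1716 ≈ 17.2%, i.e. 17.2 cM.

17.2 cM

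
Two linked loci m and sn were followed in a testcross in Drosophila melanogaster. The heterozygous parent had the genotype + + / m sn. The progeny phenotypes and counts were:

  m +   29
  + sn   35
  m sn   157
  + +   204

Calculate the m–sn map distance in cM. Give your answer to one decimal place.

15.1 cM

The recombinant classes are + sn and m +: 35 + 29 = 64.
Recombination frequency = 64/425 = 0.1506 ≈ 15.1%, i.e. 15.1 cM.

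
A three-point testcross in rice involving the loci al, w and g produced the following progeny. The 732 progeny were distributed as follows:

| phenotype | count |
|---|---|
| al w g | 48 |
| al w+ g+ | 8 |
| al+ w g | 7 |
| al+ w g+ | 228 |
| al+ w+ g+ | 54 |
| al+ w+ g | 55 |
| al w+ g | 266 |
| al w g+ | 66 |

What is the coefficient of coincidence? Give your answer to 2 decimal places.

0.69

The two most frequent reciprocal classes, al+ w g+ and al w+ g, are the parental types, so the F1 was al+ w g+ / al w+ g.
The two rarest classes, al+ w g and al w+ g+, are the double crossovers. Comparing them with the parentals, only the g allele has switched, so g is the middle locus and the order is al – g – w.
al–g: (121 + 15)/732 = 0.1858; g–w: (102 + 15)/732 = 0.1598.
Expected DCO frequency = 0.1858 × 0.1598 ≈ 0.02969; observed = 15/732 ≈ 0.02049.
Coefficient of coincidence = 0.02049/0.02969 ≈ 0.69.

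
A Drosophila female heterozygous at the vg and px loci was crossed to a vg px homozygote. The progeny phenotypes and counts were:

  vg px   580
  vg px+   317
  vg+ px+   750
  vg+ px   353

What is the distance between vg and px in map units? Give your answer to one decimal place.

The two most frequent classes, vg+ px+ (750) and vg px (580), are the parental types, so the F1 was vg+ px+ / vg px.
The recombinant classes are vg+ px and vg px+: 353 + 317 = 670.
Recombination frequency = 670/2000 = 0.3350 ≈ 33.5%, i.e. 33.5 map units.

33.5 map units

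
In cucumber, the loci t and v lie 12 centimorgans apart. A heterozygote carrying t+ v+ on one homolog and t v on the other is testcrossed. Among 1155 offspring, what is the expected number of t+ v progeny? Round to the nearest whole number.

69

A map distance of 12 centimorgans corresponds to a recombination frequency of 0.120.
The F1 is t+ v+ / t v, so t+ v is a recombinant gamete class with expected frequency r/2 = 0.120/2 = 0.0600.
Expected number = 0.0600 × 1155 = 69.30 ≈ 69.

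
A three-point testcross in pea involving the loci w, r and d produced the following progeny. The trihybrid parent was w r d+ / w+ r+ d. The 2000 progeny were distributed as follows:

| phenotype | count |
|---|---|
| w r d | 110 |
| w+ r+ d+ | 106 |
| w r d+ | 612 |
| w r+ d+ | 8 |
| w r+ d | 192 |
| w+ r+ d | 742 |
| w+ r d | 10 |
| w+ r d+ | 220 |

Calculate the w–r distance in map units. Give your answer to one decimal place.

The two rarest classes, w r+ d+ and w+ r d, are the double crossovers. Comparing them with the parentals, only the r allele has switched, so r is the middle locus and the order is w – r – d.
Crossovers in the w–r interval produce the single-crossover classes w+ r d+ and w r+ d (220 + 192 = 412) plus the double crossovers (18).
RF(w–r) = (412 + 18) / 2000 = 430/2000 = 0.2150 → 21.5 map units.

21.5 map units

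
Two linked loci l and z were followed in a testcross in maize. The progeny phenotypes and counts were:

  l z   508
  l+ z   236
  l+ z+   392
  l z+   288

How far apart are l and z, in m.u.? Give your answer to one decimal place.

36.8 m.u.

The two most frequent classes, l+ z+ (392) and l z (508), are the parental types, so the F1 was l+ z+ / l z.
The recombinant classes are l+ z and l z+: 236 + 288 = 524.
Recombination frequency = 524/1424 = 0.3680 ≈ 36.8%, i.e. 36.8 m.u.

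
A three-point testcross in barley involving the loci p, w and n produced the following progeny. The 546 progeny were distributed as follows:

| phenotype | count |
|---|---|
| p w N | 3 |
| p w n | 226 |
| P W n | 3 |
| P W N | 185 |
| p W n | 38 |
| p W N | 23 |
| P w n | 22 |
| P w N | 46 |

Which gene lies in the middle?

n

The two most frequent reciprocal classes, p w n and P W N, are the parental types, so the F1 was p w n / P W N.
The two rarest classes, p w N and P W n, are the double crossovers. Comparing them with the parentals, only the n allele has switched, so n is the middle locus and the order is w – n – p.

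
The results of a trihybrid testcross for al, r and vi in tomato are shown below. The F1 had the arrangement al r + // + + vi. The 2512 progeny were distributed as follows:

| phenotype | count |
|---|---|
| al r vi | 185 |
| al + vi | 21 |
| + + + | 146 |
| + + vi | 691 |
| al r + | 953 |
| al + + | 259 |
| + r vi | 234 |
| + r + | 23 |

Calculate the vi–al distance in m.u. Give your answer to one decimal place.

14.9 m.u.

The two rarest classes, + r + and al + vi, are the double crossovers. Comparing them with the parentals, only the al allele has switched, so al is the middle locus and the order is r – al – vi.
Crossovers in the al–vi interval produce the single-crossover classes al r vi and + + + (185 + 146 = 331) plus the double crossovers (44).
RF(al–vi) = (331 + 44) / 2512 = 375/2512 = 0.1493 → 14.9 m.u.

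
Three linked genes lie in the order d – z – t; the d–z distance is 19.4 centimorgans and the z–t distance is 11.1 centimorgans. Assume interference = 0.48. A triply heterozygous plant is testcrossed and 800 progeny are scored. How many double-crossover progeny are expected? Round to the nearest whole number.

Map distances give recombination frequencies of 0.194 and 0.111 for the two intervals.
With interference 0.48 (so coincidence = 0.52), expected double-crossover frequency = 0.194 × 0.111 × 0.52 = 0.01120.
Expected number = 0.01120 × 800 = 8.96 ≈ 9.

9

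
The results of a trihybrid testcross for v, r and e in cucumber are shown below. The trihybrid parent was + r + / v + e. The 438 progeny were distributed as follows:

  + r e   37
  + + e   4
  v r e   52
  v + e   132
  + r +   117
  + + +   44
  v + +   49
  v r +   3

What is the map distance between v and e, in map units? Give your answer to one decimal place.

The two rarest classes, v r + and + + e, are the double crossovers. Comparing them with the parentals, only the v allele has switched, so v is the middle locus and the order is r – v – e.
Crossovers in the v–e interval produce the single-crossover classes + r e and v + + (37 + 49 = 86) plus the double crossovers (7).
RF(v–e) = (86 + 7) / 438 = 93/438 = 0.2123 → 21.2 map units.

21.2 map units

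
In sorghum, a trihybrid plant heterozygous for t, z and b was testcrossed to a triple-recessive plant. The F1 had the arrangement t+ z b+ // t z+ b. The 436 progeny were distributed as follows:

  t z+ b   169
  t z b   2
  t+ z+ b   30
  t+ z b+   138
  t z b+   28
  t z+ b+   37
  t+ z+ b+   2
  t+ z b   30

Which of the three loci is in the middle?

The two rarest classes, t+ z+ b+ and t z b, are the double crossovers. Comparing them with the parentals, only the z allele has switched, so z is the middle locus and the order is t – z – b.

z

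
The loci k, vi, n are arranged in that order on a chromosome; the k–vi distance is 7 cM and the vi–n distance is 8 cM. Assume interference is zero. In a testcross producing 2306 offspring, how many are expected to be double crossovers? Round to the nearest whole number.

13

Map distances give recombination frequencies of 0.070 and 0.080 for the two intervals.
With no interference, expected double-crossover frequency = 0.070 × 0.080 = 0.00560.
Expected number = 0.00560 × 2306 = 12.91 ≈ 13.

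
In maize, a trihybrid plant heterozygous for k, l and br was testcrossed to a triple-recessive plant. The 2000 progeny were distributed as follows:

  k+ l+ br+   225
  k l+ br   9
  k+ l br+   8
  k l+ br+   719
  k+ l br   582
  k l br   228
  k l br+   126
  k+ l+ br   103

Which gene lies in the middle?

The two most frequent reciprocal classes, k l+ br+ and k+ l br, are the parental types, so the F1 was k l+ br+ / k+ l br.
The two rarest classes, k l+ br and k+ l br+, are the double crossovers. Comparing them with the parentals, only the br allele has switched, so br is the middle locus and the order is k – br – l.

br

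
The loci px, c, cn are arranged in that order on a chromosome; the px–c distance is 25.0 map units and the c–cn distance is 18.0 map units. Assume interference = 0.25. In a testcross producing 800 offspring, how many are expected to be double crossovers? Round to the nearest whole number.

Map distances give recombination frequencies of 0.250 and 0.180 for the two intervals.
With interference 0.25 (so coincidence = 0.75), expected double-crossover frequency = 0.250 × 0.180 × 0.75 = 0.03375.
Expected number = 0.03375 × 800 = 27.00 ≈ 27.

27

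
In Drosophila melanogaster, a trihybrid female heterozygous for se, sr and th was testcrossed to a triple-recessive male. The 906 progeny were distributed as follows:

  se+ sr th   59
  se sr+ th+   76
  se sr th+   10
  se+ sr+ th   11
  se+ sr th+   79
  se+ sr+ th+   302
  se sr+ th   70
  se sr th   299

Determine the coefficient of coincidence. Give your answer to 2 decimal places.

The two most frequent reciprocal classes, se sr th and se+ sr+ th+, are the parental types, so the F1 was se sr th / se+ sr+ th+.
The two rarest classes, se sr th+ and se+ sr+ th, are the double crossovers. Comparing them with the parentals, only the th allele has switched, so th is the middle locus and the order is se – th – sr.
se–th: (135 + 21)/906 = 0.1722; th–sr: (149 + 21)/906 = 0.1876.
Expected DCO frequency = 0.1722 × 0.1876 ≈ 0.03230; observed = 21/906 ≈ 0.02318.
Coefficient of coincidence = 0.02318/0.03230 ≈ 0.72.

0.72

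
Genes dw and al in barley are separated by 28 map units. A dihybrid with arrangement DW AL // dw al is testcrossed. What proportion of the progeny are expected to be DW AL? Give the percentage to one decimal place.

36.0%

A map distance of 28 map units corresponds to a recombination frequency of 0.280.
The F1 is DW AL / dw al, so DW AL is a parental gamete class with expected frequency (1 − r)/2 = 0.720/2 = 0.3600.
That is 0.3600 = 36.0% of the progeny.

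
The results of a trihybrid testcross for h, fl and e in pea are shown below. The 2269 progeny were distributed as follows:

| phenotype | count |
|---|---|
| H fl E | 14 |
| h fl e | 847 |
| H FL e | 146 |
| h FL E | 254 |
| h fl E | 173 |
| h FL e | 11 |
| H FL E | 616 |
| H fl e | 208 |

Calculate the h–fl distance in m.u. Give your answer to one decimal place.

21.5 m.u.

The two most frequent reciprocal classes, h fl e and H FL E, are the parental types, so the F1 was h fl e / H FL E.
The two rarest classes, h FL e and H fl E, are the double crossovers. Comparing them with the parentals, only the fl allele has switched, so fl is the middle locus and the order is h – fl – e.
Crossovers in the h–fl interval produce the single-crossover classes H fl e and h FL E (208 + 254 = 462) plus the double crossovers (25).
RF(h–fl) = (462 + 25) / 2269 = 487/2269 = 0.2146 → 21.5 m.u.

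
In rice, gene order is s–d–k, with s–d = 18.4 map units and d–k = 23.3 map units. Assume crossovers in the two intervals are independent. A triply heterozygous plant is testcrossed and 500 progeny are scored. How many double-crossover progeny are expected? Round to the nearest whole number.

Map distances give recombination frequencies of 0.184 and 0.233 for the two intervals.
With no interference, expected double-crossover frequency = 0.184 × 0.233 = 0.04287.
Expected number = 0.04287 × 500 = 21.44 ≈ 21.

21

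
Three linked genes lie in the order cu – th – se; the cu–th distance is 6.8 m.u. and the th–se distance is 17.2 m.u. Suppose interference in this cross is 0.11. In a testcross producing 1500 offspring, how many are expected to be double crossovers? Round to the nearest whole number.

Map distances give recombination frequencies of 0.068 and 0.172 for the two intervals.
With interference 0.11 (so coincidence = 0.89), expected double-crossover frequency = 0.068 × 0.172 × 0.89 = 0.01041.
Expected number = 0.01041 × 1500 = 15.61 ≈ 16.

16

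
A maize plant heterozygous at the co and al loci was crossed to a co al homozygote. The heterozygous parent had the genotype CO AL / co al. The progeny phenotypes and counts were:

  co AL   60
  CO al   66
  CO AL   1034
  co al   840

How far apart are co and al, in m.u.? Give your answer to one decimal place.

6.3 m.u.

The recombinant classes are CO al and co AL: 66 + 60 = 126.
Recombination frequency = 126/2000 = 0.0630 ≈ 6.3%, i.e. 6.3 m.u.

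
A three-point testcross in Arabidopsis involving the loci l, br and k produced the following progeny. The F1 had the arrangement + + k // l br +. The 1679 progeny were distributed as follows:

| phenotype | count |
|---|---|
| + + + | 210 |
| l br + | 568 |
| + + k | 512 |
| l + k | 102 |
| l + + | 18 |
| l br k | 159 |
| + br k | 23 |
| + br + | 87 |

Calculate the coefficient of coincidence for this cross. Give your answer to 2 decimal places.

0.73

The two rarest classes, + br k and l + +, are the double crossovers. Comparing them with the parentals, only the br allele has switched, so br is the middle locus and the order is l – br – k.
l–br: (189 + 41)/1679 = 0.1370; br–k: (369 + 41)/1679 = 0.2442.
Expected DCO frequency = 0.1370 × 0.2442 ≈ 0.03346; observed = 41/1679 ≈ 0.02442.
Coefficient of coincidence = 0.02442/0.03346 ≈ 0.73.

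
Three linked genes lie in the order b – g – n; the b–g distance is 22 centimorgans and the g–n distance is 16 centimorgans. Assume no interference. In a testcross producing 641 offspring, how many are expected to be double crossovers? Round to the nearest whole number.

23

Map distances give recombination frequencies of 0.220 and 0.160 for the two intervals.
With no interference, expected double-crossover frequency = 0.220 × 0.160 = 0.03520.
Expected number = 0.03520 × 641 = 22.56 ≈ 23.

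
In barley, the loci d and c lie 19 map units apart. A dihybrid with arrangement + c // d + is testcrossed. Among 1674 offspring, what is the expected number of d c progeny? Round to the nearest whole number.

159

A map distance of 19 map units corresponds to a recombination frequency of 0.190.
The F1 is + c / d +, so d c is a recombinant gamete class with expected frequency r/2 = 0.190/2 = 0.0950.
Expected number = 0.0950 × 1674 = 159.03 ≈ 159.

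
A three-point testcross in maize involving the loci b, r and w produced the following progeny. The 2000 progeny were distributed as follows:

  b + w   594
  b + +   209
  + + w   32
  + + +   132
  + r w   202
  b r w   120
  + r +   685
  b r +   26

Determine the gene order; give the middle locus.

The two most frequent reciprocal classes, b + w and + r +, are the parental types, so the F1 was b + w / + r +.
The two rarest classes, + + w and b r +, are the double crossovers. Comparing them with the parentals, only the b allele has switched, so b is the middle locus and the order is r – b – w.

b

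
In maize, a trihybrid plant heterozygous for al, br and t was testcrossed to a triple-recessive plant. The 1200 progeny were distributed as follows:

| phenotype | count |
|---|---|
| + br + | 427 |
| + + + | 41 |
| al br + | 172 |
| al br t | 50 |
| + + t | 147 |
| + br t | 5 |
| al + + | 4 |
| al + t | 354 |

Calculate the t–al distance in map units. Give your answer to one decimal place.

The two most frequent reciprocal classes, + br + and al + t, are the parental types, so the F1 was + br + / al + t.
The two rarest classes, + br t and al + +, are the double crossovers. Comparing them with the parentals, only the t allele has switched, so t is the middle locus and the order is al – t – br.
Crossovers in the al–t interval produce the single-crossover classes al br + and + + t (172 + 147 = 319) plus the double crossovers (9).
RF(al–t) = (319 + 9) / 1200 = 328/1200 = 0.2733 → 27.3 map units.

27.3 map units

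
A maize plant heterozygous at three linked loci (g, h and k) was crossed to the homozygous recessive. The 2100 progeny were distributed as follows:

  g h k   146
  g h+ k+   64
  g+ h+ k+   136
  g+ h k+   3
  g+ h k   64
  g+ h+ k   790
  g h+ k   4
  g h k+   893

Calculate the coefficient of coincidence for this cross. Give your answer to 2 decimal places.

0.38

The two most frequent reciprocal classes, g h k+ and g+ h+ k, are the parental types, so the F1 was g h k+ / g+ h+ k.
The two rarest classes, g+ h k+ and g h+ k, are the double crossovers. Comparing them with the parentals, only the g allele has switched, so g is the middle locus and the order is k – g – h.
k–g: (282 + 7)/2100 = 0.1376; g–h: (128 + 7)/2100 = 0.0643.
Expected DCO frequency = 0.1376 × 0.0643 ≈ 0.00885; observed = 7/2100 ≈ 0.00333.
Coefficient of coincidence = 0.00333/0.00885 ≈ 0.38.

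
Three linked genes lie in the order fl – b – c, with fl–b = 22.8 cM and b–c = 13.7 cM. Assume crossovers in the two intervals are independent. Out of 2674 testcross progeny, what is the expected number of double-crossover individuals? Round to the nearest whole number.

84

Map distances give recombination frequencies of 0.228 and 0.137 for the two intervals.
With no interference, expected double-crossover frequency = 0.228 × 0.137 = 0.03124.
Expected number = 0.03124 × 2674 = 83.53 ≈ 84.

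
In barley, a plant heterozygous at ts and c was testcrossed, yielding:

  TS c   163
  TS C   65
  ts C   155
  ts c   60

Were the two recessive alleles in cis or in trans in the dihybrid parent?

The two most frequent classes are TS c (163) and ts C (155); these are the parental (non-recombinant) types.
So the F1 carried TS c on one chromosome and ts C on the other — the recessive alleles are on opposite chromosomes (trans / repulsion).

trans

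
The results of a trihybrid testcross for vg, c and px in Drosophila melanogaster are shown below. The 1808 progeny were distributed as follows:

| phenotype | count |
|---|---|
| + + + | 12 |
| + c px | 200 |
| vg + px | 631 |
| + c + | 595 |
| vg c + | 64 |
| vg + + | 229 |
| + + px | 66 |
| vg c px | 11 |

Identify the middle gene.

The two most frequent reciprocal classes, vg + px and + c +, are the parental types, so the F1 was vg + px / + c +.
The two rarest classes, vg c px and + + +, are the double crossovers. Comparing them with the parentals, only the c allele has switched, so c is the middle locus and the order is vg – c – px.

c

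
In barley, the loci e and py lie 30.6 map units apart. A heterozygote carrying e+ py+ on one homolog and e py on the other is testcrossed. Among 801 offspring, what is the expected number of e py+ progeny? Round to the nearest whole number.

A map distance of 30.6 map units corresponds to a recombination frequency of 0.306.
The F1 is e+ py+ / e py, so e py+ is a recombinant gamete class with expected frequency r/2 = 0.306/2 = 0.1530.
Expected number = 0.1530 × 801 = 122.55 ≈ 123.

123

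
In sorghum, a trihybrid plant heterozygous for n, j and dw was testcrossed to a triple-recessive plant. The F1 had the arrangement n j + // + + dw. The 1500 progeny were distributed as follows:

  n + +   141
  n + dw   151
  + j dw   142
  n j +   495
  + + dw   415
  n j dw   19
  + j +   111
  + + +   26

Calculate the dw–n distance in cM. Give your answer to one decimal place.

20.5 cM

The two rarest classes, n j dw and + + +, are the double crossovers. Comparing them with the parentals, only the dw allele has switched, so dw is the middle locus and the order is n – dw – j.
Crossovers in the n–dw interval produce the single-crossover classes + j + and n + dw (111 + 151 = 262) plus the double crossovers (45).
RF(n–dw) = (262 + 45) / 1500 = 307/1500 = 0.2047 → 20.5 cM.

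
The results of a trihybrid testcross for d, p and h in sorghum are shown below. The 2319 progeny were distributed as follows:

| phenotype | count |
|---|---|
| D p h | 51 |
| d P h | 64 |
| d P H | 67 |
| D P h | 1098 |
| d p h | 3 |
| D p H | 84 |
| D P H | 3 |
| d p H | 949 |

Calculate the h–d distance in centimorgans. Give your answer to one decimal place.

6.6 centimorgans

The two most frequent reciprocal classes, d p H and D P h, are the parental types, so the F1 was d p H / D P h.
The two rarest classes, d p h and D P H, are the double crossovers. Comparing them with the parentals, only the h allele has switched, so h is the middle locus and the order is d – h – p.
Crossovers in the d–h interval produce the single-crossover classes D p H and d P h (84 + 64 = 148) plus the double crossovers (6).
RF(d–h) = (148 + 6) / 2319 = 154/2319 = 0.0664 → 6.6 centimorgans.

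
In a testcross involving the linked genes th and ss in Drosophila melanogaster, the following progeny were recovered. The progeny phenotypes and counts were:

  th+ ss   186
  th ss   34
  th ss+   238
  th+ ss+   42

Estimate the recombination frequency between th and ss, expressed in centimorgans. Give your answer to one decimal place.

15.2 centimorgans

The two most frequent classes, th+ ss (186) and th ss+ (238), are the parental types, so the F1 was th+ ss / th ss+.
The recombinant classes are th+ ss+ and th ss: 42 + 34 = 76.
Recombination frequency = 76/500 = 0.1520 ≈ 15.2%, i.e. 15.2 centimorgans.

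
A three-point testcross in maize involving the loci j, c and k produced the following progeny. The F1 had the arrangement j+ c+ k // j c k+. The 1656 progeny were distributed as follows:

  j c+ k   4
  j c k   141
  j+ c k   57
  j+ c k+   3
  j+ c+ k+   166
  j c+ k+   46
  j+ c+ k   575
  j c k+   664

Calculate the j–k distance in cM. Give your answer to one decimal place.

19.0 cM

The two rarest classes, j c+ k and j+ c k+, are the double crossovers. Comparing them with the parentals, only the j allele has switched, so j is the middle locus and the order is c – j – k.
Crossovers in the j–k interval produce the single-crossover classes j+ c+ k+ and j c k (166 + 141 = 307) plus the double crossovers (7).
RF(j–k) = (307 + 7) / 1656 = 314/1656 = 0.1896 → 19.0 cM.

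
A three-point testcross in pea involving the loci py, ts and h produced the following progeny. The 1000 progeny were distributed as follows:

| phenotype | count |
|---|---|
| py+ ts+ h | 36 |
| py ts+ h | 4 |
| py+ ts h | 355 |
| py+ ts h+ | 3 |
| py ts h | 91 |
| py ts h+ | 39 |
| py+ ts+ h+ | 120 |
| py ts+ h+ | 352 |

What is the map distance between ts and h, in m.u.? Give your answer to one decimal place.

8.2 m.u.

The two most frequent reciprocal classes, py+ ts h and py ts+ h+, are the parental types, so the F1 was py+ ts h / py ts+ h+.
The two rarest classes, py+ ts h+ and py ts+ h, are the double crossovers. Comparing them with the parentals, only the h allele has switched, so h is the middle locus and the order is ts – h – py.
Crossovers in the ts–h interval produce the single-crossover classes py+ ts+ h and py ts h+ (36 + 39 = 75) plus the double crossovers (7).
RF(ts–h) = (75 + 7) / 1000 = 82/1000 = 0.0820 → 8.2 m.u.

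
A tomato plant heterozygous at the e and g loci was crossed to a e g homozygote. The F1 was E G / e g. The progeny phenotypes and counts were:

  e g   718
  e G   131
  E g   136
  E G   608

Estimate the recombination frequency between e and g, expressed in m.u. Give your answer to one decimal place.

The recombinant classes are E g and e G: 136 + 131 = 267.
Recombination frequency = 267/1593 = 0.1676 ≈ 16.8%, i.e. 16.8 m.u.

16.8 m.u.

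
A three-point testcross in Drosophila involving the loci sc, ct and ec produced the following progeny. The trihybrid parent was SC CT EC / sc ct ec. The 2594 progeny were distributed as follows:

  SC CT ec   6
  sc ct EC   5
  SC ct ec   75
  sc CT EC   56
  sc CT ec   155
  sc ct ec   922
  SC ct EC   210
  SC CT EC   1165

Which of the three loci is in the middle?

ec

The two rarest classes, SC CT ec and sc ct EC, are the double crossovers. Comparing them with the parentals, only the ec allele has switched, so ec is the middle locus and the order is sc – ec – ct.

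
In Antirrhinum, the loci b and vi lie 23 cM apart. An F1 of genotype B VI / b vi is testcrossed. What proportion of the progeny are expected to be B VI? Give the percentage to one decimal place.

A map distance of 23 cM corresponds to a recombination frequency of 0.230.
The F1 is B VI / b vi, so B VI is a parental gamete class with expected frequency (1 − r)/2 = 0.770/2 = 0.3850.
That is 0.3850 = 38.5% of the progeny.

38.5%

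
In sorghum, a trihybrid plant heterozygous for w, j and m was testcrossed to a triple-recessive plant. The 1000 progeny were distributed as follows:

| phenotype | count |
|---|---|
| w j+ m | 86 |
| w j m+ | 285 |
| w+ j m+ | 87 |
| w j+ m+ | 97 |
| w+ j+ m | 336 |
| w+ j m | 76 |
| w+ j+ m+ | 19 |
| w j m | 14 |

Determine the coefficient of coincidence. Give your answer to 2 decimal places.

The two most frequent reciprocal classes, w+ j+ m and w j m+, are the parental types, so the F1 was w+ j+ m / w j m+.
The two rarest classes, w+ j+ m+ and w j m, are the double crossovers. Comparing them with the parentals, only the m allele has switched, so m is the middle locus and the order is j – m – w.
j–m: (173 + 33)/1000 = 0.2060; m–w: (173 + 33)/1000 = 0.2060.
Expected DCO frequency = 0.2060 × 0.2060 ≈ 0.04244; observed = 33/1000 ≈ 0.03300.
Coefficient of coincidence = 0.03300/0.04244 ≈ 0.78.

0.78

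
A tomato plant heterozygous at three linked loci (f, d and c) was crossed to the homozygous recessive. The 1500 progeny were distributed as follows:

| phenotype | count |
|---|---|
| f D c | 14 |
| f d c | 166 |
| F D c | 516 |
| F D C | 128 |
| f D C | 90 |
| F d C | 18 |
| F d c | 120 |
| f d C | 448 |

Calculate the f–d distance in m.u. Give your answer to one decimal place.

The two most frequent reciprocal classes, f d C and F D c, are the parental types, so the F1 was f d C / F D c.
The two rarest classes, F d C and f D c, are the double crossovers. Comparing them with the parentals, only the f allele has switched, so f is the middle locus and the order is d – f – c.
Crossovers in the d–f interval produce the single-crossover classes f D C and F d c (90 + 120 = 210) plus the double crossovers (32).
RF(d–f) = (210 + 32) / 1500 = 242/1500 = 0.1613 → 16.1 m.u.

16.1 m.u.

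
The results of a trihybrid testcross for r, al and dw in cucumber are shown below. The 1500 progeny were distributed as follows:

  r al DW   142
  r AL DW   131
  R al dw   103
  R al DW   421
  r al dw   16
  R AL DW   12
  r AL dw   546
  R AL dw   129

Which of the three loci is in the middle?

al

The two most frequent reciprocal classes, r AL dw and R al DW, are the parental types, so the F1 was r AL dw / R al DW.
The two rarest classes, r al dw and R AL DW, are the double crossovers. Comparing them with the parentals, only the al allele has switched, so al is the middle locus and the order is dw – al – r.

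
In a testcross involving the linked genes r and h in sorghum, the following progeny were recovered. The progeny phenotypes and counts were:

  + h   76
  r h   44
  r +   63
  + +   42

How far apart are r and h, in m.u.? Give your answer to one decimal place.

38.2 m.u.

The two most frequent classes, + h (76) and r + (63), are the parental types, so the F1 was + h / r +.
The recombinant classes are + + and r h: 42 + 44 = 86.
Recombination frequency = 86/225 = 0.3822 ≈ 38.2%, i.e. 38.2 m.u.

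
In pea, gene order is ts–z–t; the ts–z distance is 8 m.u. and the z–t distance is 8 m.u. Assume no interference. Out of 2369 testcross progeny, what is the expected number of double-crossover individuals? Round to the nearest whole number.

Map distances give recombination frequencies of 0.080 and 0.080 for the two intervals.
With no interference, expected double-crossover frequency = 0.080 × 0.080 = 0.00640.
Expected number = 0.00640 × 2369 = 15.16 ≈ 15.

15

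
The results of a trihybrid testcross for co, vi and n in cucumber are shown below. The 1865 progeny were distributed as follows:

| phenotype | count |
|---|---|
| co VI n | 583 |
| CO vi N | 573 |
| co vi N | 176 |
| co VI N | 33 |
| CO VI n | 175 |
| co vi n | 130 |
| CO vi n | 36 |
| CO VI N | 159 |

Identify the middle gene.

The two most frequent reciprocal classes, CO vi N and co VI n, are the parental types, so the F1 was CO vi N / co VI n.
The two rarest classes, CO vi n and co VI N, are the double crossovers. Comparing them with the parentals, only the n allele has switched, so n is the middle locus and the order is vi – n – co.

n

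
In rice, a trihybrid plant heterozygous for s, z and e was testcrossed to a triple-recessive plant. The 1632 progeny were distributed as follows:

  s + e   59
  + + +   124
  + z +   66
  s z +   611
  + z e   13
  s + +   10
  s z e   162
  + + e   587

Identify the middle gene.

The two most frequent reciprocal classes, + + e and s z +, are the parental types, so the F1 was + + e / s z +.
The two rarest classes, + z e and s + +, are the double crossovers. Comparing them with the parentals, only the z allele has switched, so z is the middle locus and the order is s – z – e.

z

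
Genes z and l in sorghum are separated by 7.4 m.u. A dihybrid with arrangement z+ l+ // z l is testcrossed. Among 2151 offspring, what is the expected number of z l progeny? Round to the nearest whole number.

A map distance of 7.4 m.u. corresponds to a recombination frequency of 0.074.
The F1 is z+ l+ / z l, so z l is a parental gamete class with expected frequency (1 − r)/2 = 0.926/2 = 0.4630.
Expected number = 0.4630 × 2151 = 995.91 ≈ 996.

996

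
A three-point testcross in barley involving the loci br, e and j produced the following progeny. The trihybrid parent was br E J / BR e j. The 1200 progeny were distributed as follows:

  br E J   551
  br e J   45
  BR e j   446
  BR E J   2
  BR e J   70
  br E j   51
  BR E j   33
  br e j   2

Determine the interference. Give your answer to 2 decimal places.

The two rarest classes, BR E J and br e j, are the double crossovers. Comparing them with the parentals, only the br allele has switched, so br is the middle locus and the order is j – br – e.
j–br: (121 + 4)/1200 = 0.1042; br–e: (78 + 4)/1200 = 0.0683.
Expected DCO frequency = 0.1042 × 0.0683 ≈ 0.00712; observed = 4/1200 ≈ 0.00333.
Coefficient of coincidence = 0.00333/0.00712 ≈ 0.47; interference = 1 − 0.47 = 0.53.

0.53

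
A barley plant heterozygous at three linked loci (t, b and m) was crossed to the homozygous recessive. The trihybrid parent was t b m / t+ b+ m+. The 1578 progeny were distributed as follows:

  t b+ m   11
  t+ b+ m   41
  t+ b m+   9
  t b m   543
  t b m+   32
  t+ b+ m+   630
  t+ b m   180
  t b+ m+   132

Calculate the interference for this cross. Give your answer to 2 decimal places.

The two rarest classes, t b+ m and t+ b m+, are the double crossovers. Comparing them with the parentals, only the b allele has switched, so b is the middle locus and the order is m – b – t.
m–b: (73 + 20)/1578 = 0.0589; b–t: (312 + 20)/1578 = 0.2104.
Expected DCO frequency = 0.0589 × 0.2104 ≈ 0.01239; observed = 20/1578 ≈ 0.01267.
Coefficient of coincidence = 0.01267/0.01239 ≈ 1.02; interference = 1 − 1.02 = -0.02.

-0.02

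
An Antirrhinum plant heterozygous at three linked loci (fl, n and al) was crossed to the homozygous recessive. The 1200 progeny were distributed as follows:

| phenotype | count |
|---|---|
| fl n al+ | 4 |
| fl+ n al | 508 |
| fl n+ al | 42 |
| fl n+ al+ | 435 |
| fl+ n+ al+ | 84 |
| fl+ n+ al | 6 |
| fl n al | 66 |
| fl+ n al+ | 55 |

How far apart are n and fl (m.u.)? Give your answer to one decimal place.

13.3 m.u.

The two most frequent reciprocal classes, fl n+ al+ and fl+ n al, are the parental types, so the F1 was fl n+ al+ / fl+ n al.
The two rarest classes, fl n al+ and fl+ n+ al, are the double crossovers. Comparing them with the parentals, only the n allele has switched, so n is the middle locus and the order is al – n – fl.
Crossovers in the n–fl interval produce the single-crossover classes fl+ n+ al+ and fl n al (84 + 66 = 150) plus the double crossovers (10).
RF(n–fl) = (150 + 10) / 1200 = 160/1200 = 0.1333 → 13.3 m.u.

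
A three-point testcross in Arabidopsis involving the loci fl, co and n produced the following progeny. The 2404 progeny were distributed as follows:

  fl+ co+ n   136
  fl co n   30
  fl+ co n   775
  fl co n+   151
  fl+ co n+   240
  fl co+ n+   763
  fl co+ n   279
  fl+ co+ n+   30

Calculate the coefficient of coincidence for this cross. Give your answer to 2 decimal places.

The two most frequent reciprocal classes, fl co+ n+ and fl+ co n, are the parental types, so the F1 was fl co+ n+ / fl+ co n.
The two rarest classes, fl+ co+ n+ and fl co n, are the double crossovers. Comparing them with the parentals, only the fl allele has switched, so fl is the middle locus and the order is n – fl – co.
n–fl: (519 + 60)/2404 = 0.2408; fl–co: (287 + 60)/2404 = 0.1443.
Expected DCO frequency = 0.2408 × 0.1443 ≈ 0.03475; observed = 60/2404 ≈ 0.02496.
Coefficient of coincidence = 0.02496/0.03475 ≈ 0.72.

0.72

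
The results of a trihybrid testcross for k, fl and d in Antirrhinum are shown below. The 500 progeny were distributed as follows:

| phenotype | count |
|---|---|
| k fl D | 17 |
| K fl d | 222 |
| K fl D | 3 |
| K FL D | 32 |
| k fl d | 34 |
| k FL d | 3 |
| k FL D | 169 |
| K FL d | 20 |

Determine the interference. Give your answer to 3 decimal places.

0.031

The two most frequent reciprocal classes, K fl d and k FL D, are the parental types, so the F1 was K fl d / k FL D.
The two rarest classes, K fl D and k FL d, are the double crossovers. Comparing them with the parentals, only the d allele has switched, so d is the middle locus and the order is k – d – fl.
k–d: (66 + 6)/500 = 0.1440; d–fl: (37 + 6)/500 = 0.0860.
Expected DCO frequency = 0.1440 × 0.0860 ≈ 0.01238; observed = 6/500 ≈ 0.01200.
Coefficient of coincidence = 0.01200/0.01238 ≈ 0.969; interference = 1 − 0.969 = 0.031.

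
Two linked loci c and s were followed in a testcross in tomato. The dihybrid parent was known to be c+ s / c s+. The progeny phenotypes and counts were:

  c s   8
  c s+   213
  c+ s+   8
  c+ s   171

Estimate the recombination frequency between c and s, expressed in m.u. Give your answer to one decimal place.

4.0 m.u.

The recombinant classes are c+ s+ and c s: 8 + 8 = 16.
Recombination frequency = 16/400 = 0.0400 ≈ 4.0%, i.e. 4.0 m.u.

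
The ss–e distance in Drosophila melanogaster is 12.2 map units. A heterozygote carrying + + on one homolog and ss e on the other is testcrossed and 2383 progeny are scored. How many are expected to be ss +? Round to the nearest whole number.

145

A map distance of 12.2 map units corresponds to a recombination frequency of 0.122.
The F1 is + + / ss e, so ss + is a recombinant gamete class with expected frequency r/2 = 0.122/2 = 0.0610.
Expected number = 0.0610 × 2383 = 145.36 ≈ 145.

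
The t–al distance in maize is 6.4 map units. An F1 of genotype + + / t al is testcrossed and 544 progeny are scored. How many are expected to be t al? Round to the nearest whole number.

255

A map distance of 6.4 map units corresponds to a recombination frequency of 0.064.
The F1 is + + / t al, so t al is a parental gamete class with expected frequency (1 − r)/2 = 0.936/2 = 0.4680.
Expected number = 0.4680 × 544 = 254.59 ≈ 255.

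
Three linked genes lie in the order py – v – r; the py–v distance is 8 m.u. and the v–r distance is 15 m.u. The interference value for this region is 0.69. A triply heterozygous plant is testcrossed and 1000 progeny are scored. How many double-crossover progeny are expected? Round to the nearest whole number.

Map distances give recombination frequencies of 0.080 and 0.150 for the two intervals.
With interference 0.69 (so coincidence = 0.31), expected double-crossover frequency = 0.080 × 0.150 × 0.31 = 0.00372.
Expected number = 0.00372 × 1000 = 3.72 ≈ 4.

4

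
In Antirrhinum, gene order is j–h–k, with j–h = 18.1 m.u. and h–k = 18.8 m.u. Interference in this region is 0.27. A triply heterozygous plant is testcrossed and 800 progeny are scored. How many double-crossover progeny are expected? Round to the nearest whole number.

Map distances give recombination frequencies of 0.181 and 0.188 for the two intervals.
With interference 0.27 (so coincidence = 0.73), expected double-crossover frequency = 0.181 × 0.188 × 0.73 = 0.02484.
Expected number = 0.02484 × 800 = 19.87 ≈ 20.

20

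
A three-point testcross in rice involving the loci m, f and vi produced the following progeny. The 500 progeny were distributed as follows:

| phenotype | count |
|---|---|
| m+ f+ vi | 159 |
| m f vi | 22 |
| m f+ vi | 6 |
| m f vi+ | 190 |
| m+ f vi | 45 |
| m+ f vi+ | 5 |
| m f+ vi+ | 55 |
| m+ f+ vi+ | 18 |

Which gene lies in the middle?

m

The two most frequent reciprocal classes, m f vi+ and m+ f+ vi, are the parental types, so the F1 was m f vi+ / m+ f+ vi.
The two rarest classes, m+ f vi+ and m f+ vi, are the double crossovers. Comparing them with the parentals, only the m allele has switched, so m is the middle locus and the order is vi – m – f.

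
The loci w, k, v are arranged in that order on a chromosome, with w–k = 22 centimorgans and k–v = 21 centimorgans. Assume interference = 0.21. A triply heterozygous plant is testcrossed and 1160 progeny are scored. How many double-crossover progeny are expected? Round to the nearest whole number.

42

Map distances give recombination frequencies of 0.220 and 0.210 for the two intervals.
With interference 0.21 (so coincidence = 0.79), expected double-crossover frequency = 0.220 × 0.210 × 0.79 = 0.03650.
Expected number = 0.03650 × 1160 = 42.34 ≈ 42.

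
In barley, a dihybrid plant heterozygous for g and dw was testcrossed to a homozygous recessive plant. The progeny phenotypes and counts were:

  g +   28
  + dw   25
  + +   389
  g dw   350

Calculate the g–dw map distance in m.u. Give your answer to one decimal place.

6.7 m.u.

The two most frequent classes, + + (389) and g dw (350), are the parental types, so the F1 was + + / g dw.
The recombinant classes are + dw and g +: 25 + 28 = 53.
Recombination frequency = 53/792 = 0.0669 ≈ 6.7%, i.e. 6.7 m.u.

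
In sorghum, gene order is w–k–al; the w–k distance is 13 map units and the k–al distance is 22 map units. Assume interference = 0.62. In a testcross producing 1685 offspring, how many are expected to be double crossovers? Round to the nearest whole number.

Map distances give recombination frequencies of 0.130 and 0.220 for the two intervals.
With interference 0.62 (so coincidence = 0.38), expected double-crossover frequency = 0.130 × 0.220 × 0.38 = 0.01087.
Expected number = 0.01087 × 1685 = 18.31 ≈ 18.

18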